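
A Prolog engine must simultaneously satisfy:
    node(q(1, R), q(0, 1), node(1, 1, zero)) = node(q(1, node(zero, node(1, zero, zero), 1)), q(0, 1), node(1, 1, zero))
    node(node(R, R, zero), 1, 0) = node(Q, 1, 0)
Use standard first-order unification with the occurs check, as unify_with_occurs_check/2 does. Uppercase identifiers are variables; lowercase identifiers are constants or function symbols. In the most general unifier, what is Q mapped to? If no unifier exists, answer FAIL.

Decompose node/3: q(1, R) = q(1, node(zero, node(1, zero, zero), 1)),  q(0, 1) = q(0, 1),  node(1, 1, zero) = node(1, 1, zero).
Decompose q/2: 1 = 1,  R = node(zero, node(1, zero, zero), 1).
Delete trivial equation 1 = 1.
Bind R := node(zero, node(1, zero, zero), 1); substituting into the one remaining equation that mentions R gives: node(node(node(zero, node(1, zero, zero), 1), node(zero, node(1, zero, zero), 1), zero), 1, 0) = node(Q, 1, 0).
Delete trivial equation q(0, 1) = q(0, 1).
Delete trivial equation node(1, 1, zero) = node(1, 1, zero).
Decompose node/3: node(node(zero, node(1, zero, zero), 1), node(zero, node(1, zero, zero), 1), zero) = Q,  1 = 1,  0 = 0.
Bind Q := node(node(zero, node(1, zero, zero), 1), node(zero, node(1, zero, zero), 1), zero); no other remaining equation mentions Q.
Delete trivial equation 1 = 1.
Delete trivial equation 0 = 0.
MGU = { R = node(zero, node(1, zero, zero), 1), Q = node(node(zero, node(1, zero, zero), 1), node(zero, node(1, zero, zero), 1), zero) }, so Q = node(node(zero, node(1, zero, zero), 1), node(zero, node(1, zero, zero), 1), zero).

node(node(zero, node(1, zero, zero), 1), node(zero, node(1, zero, zero), 1), zero)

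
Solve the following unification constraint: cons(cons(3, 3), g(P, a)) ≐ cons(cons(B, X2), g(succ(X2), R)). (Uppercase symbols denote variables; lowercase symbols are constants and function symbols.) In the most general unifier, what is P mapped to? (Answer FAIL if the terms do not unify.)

Decompose cons/2: cons(3, 3) ≐ cons(B, X2),  g(P, a) ≐ g(succ(X2), R).
Decompose cons/2: 3 ≐ B,  3 ≐ X2.
Bind B := 3; no other remaining equation mentions B.
Bind X2 := 3; substituting into the remaining equation gives: g(P, a) ≐ g(succ(3), R).
Decompose g/2: P ≐ succ(3),  a ≐ R.
Bind P := succ(3); no other remaining equation mentions P.
Bind R := a.
MGU = { B := 3, X2 := 3, P := succ(3), R := a }, so P := succ(3).

succ(3)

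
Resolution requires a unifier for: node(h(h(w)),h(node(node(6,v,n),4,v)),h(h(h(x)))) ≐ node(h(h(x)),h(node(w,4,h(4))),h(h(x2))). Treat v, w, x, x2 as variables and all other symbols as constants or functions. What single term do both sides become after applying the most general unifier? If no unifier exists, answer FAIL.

node(h(h(node(6,h(4),n))),h(node(node(6,h(4),n),4,h(4))),h(h(h(node(6,h(4),n)))))

Decompose node/3: h(h(w)) ≐ h(h(x)),  h(node(node(6,v,n),4,v)) ≐ h(node(w,4,h(4))),  h(h(h(x))) ≐ h(h(x2)).
Decompose h/1: h(w) ≐ h(x).
Decompose h/1: w ≐ x.
Bind w := x; substituting into the one remaining equation that mentions w gives: h(node(node(6,v,n),4,v)) ≐ h(node(x,4,h(4))).
Decompose h/1: node(node(6,v,n),4,v) ≐ node(x,4,h(4)).
Decompose node/3: node(6,v,n) ≐ x,  4 ≐ 4,  v ≐ h(4).
Bind x := node(6,v,n); substituting into the one remaining equation that mentions x gives: h(h(h(node(6,v,n)))) ≐ h(h(x2)). Substituting into the earlier binding gives w := node(6,v,n).
Delete trivial equation 4 ≐ 4.
Bind v := h(4); substituting into the remaining equation gives: h(h(h(node(6,h(4),n)))) ≐ h(h(x2)). Substituting into the earlier bindings gives w := node(6,h(4),n), x := node(6,h(4),n).
Decompose h/1: h(h(node(6,h(4),n))) ≐ h(x2).
Decompose h/1: h(node(6,h(4),n)) ≐ x2.
Bind x2 := h(node(6,h(4),n)).
Applying the MGU to either side gives node(h(h(node(6,h(4),n))),h(node(node(6,h(4),n),4,h(4))),h(h(h(node(6,h(4),n))))).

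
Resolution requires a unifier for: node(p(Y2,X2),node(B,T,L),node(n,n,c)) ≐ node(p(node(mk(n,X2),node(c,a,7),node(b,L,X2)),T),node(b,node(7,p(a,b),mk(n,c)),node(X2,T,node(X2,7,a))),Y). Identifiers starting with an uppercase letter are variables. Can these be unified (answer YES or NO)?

YES

Decompose node/3: p(Y2,X2) ≐ p(node(mk(n,X2),node(c,a,7),node(b,L,X2)),T),  node(B,T,L) ≐ node(b,node(7,p(a,b),mk(n,c)),node(X2,T,node(X2,7,a))),  node(n,n,c) ≐ Y.
Decompose p/2: Y2 ≐ node(mk(n,X2),node(c,a,7),node(b,L,X2)),  X2 ≐ T.
Bind Y2 := node(mk(n,X2),node(c,a,7),node(b,L,X2)); no other remaining equation mentions Y2.
Bind X2 := T; substituting into the one remaining equation that mentions X2 gives: node(B,T,L) ≐ node(b,node(7,p(a,b),mk(n,c)),node(T,T,node(T,7,a))). Substituting into the earlier binding gives Y2 := node(mk(n,T),node(c,a,7),node(b,L,T)).
Decompose node/3: B ≐ b,  T ≐ node(7,p(a,b),mk(n,c)),  L ≐ node(T,T,node(T,7,a)).
Bind B := b; no other remaining equation mentions B.
Bind T := node(7,p(a,b),mk(n,c)); substituting into the one remaining equation that mentions T gives: L ≐ node(node(7,p(a,b),mk(n,c)),node(7,p(a,b),mk(n,c)),node(node(7,p(a,b),mk(n,c)),7,a)). Substituting into the earlier bindings gives Y2 := node(mk(n,node(7,p(a,b),mk(n,c))),node(c,a,7),node(b,L,node(7,p(a,b),mk(n,c)))), X2 := node(7,p(a,b),mk(n,c)).
Bind L := node(node(7,p(a,b),mk(n,c)),node(7,p(a,b),mk(n,c)),node(node(7,p(a,b),mk(n,c)),7,a)); no other remaining equation mentions L. Substituting into the earlier binding gives Y2 := node(mk(n,node(7,p(a,b),mk(n,c))),node(c,a,7),node(b,node(node(7,p(a,b),mk(n,c)),node(7,p(a,b),mk(n,c)),node(node(7,p(a,b),mk(n,c)),7,a)),node(7,p(a,b),mk(n,c)))).
Bind Y := node(n,n,c).
No equations remain and no clash or occurs-check failure arose, so a unifier exists.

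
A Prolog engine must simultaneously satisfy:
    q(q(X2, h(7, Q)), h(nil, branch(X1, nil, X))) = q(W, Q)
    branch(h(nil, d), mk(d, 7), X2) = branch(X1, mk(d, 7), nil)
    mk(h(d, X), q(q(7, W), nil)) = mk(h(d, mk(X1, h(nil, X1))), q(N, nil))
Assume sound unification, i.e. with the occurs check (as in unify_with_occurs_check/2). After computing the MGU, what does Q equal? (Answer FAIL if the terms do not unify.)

h(nil, branch(h(nil, d), nil, mk(h(nil, d), h(nil, h(nil, d)))))

Decompose q/2: q(X2, h(7, Q)) = W,  h(nil, branch(X1, nil, X)) = Q.
Bind W := q(X2, h(7, Q)); substituting into the one remaining equation that mentions W gives: mk(h(d, X), q(q(7, q(X2, h(7, Q))), nil)) = mk(h(d, mk(X1, h(nil, X1))), q(N, nil)).
Bind Q := h(nil, branch(X1, nil, X)); substituting into the one remaining equation that mentions Q gives: mk(h(d, X), q(q(7, q(X2, h(7, h(nil, branch(X1, nil, X))))), nil)) = mk(h(d, mk(X1, h(nil, X1))), q(N, nil)). Substituting into the earlier binding gives W := q(X2, h(7, h(nil, branch(X1, nil, X)))).
Decompose branch/3: h(nil, d) = X1,  mk(d, 7) = mk(d, 7),  X2 = nil.
Bind X1 := h(nil, d); substituting into the one remaining equation that mentions X1 gives: mk(h(d, X), q(q(7, q(X2, h(7, h(nil, branch(h(nil, d), nil, X))))), nil)) = mk(h(d, mk(h(nil, d), h(nil, h(nil, d)))), q(N, nil)). Substituting into the earlier bindings gives W := q(X2, h(7, h(nil, branch(h(nil, d), nil, X)))), Q := h(nil, branch(h(nil, d), nil, X)).
Delete trivial equation mk(d, 7) = mk(d, 7).
Bind X2 := nil; substituting into the remaining equation gives: mk(h(d, X), q(q(7, q(nil, h(7, h(nil, branch(h(nil, d), nil, X))))), nil)) = mk(h(d, mk(h(nil, d), h(nil, h(nil, d)))), q(N, nil)). Substituting into the earlier binding gives W := q(nil, h(7, h(nil, branch(h(nil, d), nil, X)))).
Decompose mk/2: h(d, X) = h(d, mk(h(nil, d), h(nil, h(nil, d)))),  q(q(7, q(nil, h(7, h(nil, branch(h(nil, d), nil, X))))), nil) = q(N, nil).
Decompose h/2: d = d,  X = mk(h(nil, d), h(nil, h(nil, d))).
Delete trivial equation d = d.
Bind X := mk(h(nil, d), h(nil, h(nil, d))); substituting into the remaining equation gives: q(q(7, q(nil, h(7, h(nil, branch(h(nil, d), nil, mk(h(nil, d), h(nil, h(nil, d)))))))), nil) = q(N, nil). Substituting into the earlier bindings gives W := q(nil, h(7, h(nil, branch(h(nil, d), nil, mk(h(nil, d), h(nil, h(nil, d))))))), Q := h(nil, branch(h(nil, d), nil, mk(h(nil, d), h(nil, h(nil, d))))).
Decompose q/2: q(7, q(nil, h(7, h(nil, branch(h(nil, d), nil, mk(h(nil, d), h(nil, h(nil, d)))))))) = N,  nil = nil.
Bind N := q(7, q(nil, h(7, h(nil, branch(h(nil, d), nil, mk(h(nil, d), h(nil, h(nil, d)))))))); no other remaining equation mentions N.
Delete trivial equation nil = nil.
MGU = { W -> q(nil, h(7, h(nil, branch(h(nil, d), nil, mk(h(nil, d), h(nil, h(nil, d))))))), Q -> h(nil, branch(h(nil, d), nil, mk(h(nil, d), h(nil, h(nil, d))))), X1 -> h(nil, d), X2 -> nil, X -> mk(h(nil, d), h(nil, h(nil, d))), N -> q(7, q(nil, h(7, h(nil, branch(h(nil, d), nil, mk(h(nil, d), h(nil, h(nil, d)))))))) }, so Q -> h(nil, branch(h(nil, d), nil, mk(h(nil, d), h(nil, h(nil, d))))).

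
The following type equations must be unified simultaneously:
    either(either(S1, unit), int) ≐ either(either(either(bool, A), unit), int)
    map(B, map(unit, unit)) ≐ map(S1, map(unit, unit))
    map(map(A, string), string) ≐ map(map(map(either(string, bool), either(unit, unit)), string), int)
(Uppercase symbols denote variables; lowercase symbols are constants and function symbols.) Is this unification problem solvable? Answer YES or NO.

Decompose either/2: either(S1, unit) ≐ either(either(bool, A), unit),  int ≐ int.
Decompose either/2: S1 ≐ either(bool, A),  unit ≐ unit.
Bind S1 := either(bool, A); substituting into the one remaining equation that mentions S1 gives: map(B, map(unit, unit)) ≐ map(either(bool, A), map(unit, unit)).
Delete trivial equation unit ≐ unit.
Delete trivial equation int ≐ int.
Decompose map/2: B ≐ either(bool, A),  map(unit, unit) ≐ map(unit, unit).
Bind B := either(bool, A); no other remaining equation mentions B.
Delete trivial equation map(unit, unit) ≐ map(unit, unit).
Decompose map/2: map(A, string) ≐ map(map(either(string, bool), either(unit, unit)), string),  string ≐ int.
Decompose map/2: A ≐ map(either(string, bool), either(unit, unit)),  string ≐ string.
Bind A := map(either(string, bool), either(unit, unit)); no other remaining equation mentions A. Substituting into the earlier bindings gives S1 := either(bool, map(either(string, bool), either(unit, unit))), B := either(bool, map(either(string, bool), either(unit, unit))).
Delete trivial equation string ≐ string.
Clash: constants string and int differ; no unifier exists.

NO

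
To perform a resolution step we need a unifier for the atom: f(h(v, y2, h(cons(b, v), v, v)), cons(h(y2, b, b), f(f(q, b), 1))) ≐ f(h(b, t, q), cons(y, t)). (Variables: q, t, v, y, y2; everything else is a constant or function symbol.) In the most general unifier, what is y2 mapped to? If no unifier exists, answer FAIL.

f(f(h(cons(b, b), b, b), b), 1)

Decompose f/2: h(v, y2, h(cons(b, v), v, v)) ≐ h(b, t, q),  cons(h(y2, b, b), f(f(q, b), 1)) ≐ cons(y, t).
Decompose h/3: v ≐ b,  y2 ≐ t,  h(cons(b, v), v, v) ≐ q.
Bind v := b; substituting into the one remaining equation that mentions v gives: h(cons(b, b), b, b) ≐ q.
Bind y2 := t; substituting into the one remaining equation that mentions y2 gives: cons(h(t, b, b), f(f(q, b), 1)) ≐ cons(y, t).
Bind q := h(cons(b, b), b, b); substituting into the remaining equation gives: cons(h(t, b, b), f(f(h(cons(b, b), b, b), b), 1)) ≐ cons(y, t).
Decompose cons/2: h(t, b, b) ≐ y,  f(f(h(cons(b, b), b, b), b), 1) ≐ t.
Bind y := h(t, b, b); no other remaining equation mentions y.
Bind t := f(f(h(cons(b, b), b, b), b), 1). Substituting into the earlier bindings gives y2 := f(f(h(cons(b, b), b, b), b), 1), y := h(f(f(h(cons(b, b), b, b), b), 1), b, b).
MGU = { v := b, y2 := f(f(h(cons(b, b), b, b), b), 1), q := h(cons(b, b), b, b), y := h(f(f(h(cons(b, b), b, b), b), 1), b, b), t := f(f(h(cons(b, b), b, b), b), 1) }, so y2 := f(f(h(cons(b, b), b, b), b), 1).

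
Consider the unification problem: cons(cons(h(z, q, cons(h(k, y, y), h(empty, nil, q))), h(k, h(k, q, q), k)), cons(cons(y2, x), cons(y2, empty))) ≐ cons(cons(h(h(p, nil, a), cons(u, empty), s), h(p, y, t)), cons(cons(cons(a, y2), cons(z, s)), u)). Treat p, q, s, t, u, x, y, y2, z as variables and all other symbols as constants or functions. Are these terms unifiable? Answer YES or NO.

Decompose cons/2: cons(h(z, q, cons(h(k, y, y), h(empty, nil, q))), h(k, h(k, q, q), k)) ≐ cons(h(h(p, nil, a), cons(u, empty), s), h(p, y, t)),  cons(cons(y2, x), cons(y2, empty)) ≐ cons(cons(cons(a, y2), cons(z, s)), u).
Decompose cons/2: h(z, q, cons(h(k, y, y), h(empty, nil, q))) ≐ h(h(p, nil, a), cons(u, empty), s),  h(k, h(k, q, q), k) ≐ h(p, y, t).
Decompose h/3: z ≐ h(p, nil, a),  q ≐ cons(u, empty),  cons(h(k, y, y), h(empty, nil, q)) ≐ s.
Bind z := h(p, nil, a); substituting into the one remaining equation that mentions z gives: cons(cons(y2, x), cons(y2, empty)) ≐ cons(cons(cons(a, y2), cons(h(p, nil, a), s)), u).
Bind q := cons(u, empty); substituting into the 2 remaining equations that mention q gives: cons(h(k, y, y), h(empty, nil, cons(u, empty))) ≐ s,  h(k, h(k, cons(u, empty), cons(u, empty)), k) ≐ h(p, y, t).
Bind s := cons(h(k, y, y), h(empty, nil, cons(u, empty))); substituting into the one remaining equation that mentions s gives: cons(cons(y2, x), cons(y2, empty)) ≐ cons(cons(cons(a, y2), cons(h(p, nil, a), cons(h(k, y, y), h(empty, nil, cons(u, empty))))), u).
Decompose h/3: k ≐ p,  h(k, cons(u, empty), cons(u, empty)) ≐ y,  k ≐ t.
Bind p := k; substituting into the one remaining equation that mentions p gives: cons(cons(y2, x), cons(y2, empty)) ≐ cons(cons(cons(a, y2), cons(h(k, nil, a), cons(h(k, y, y), h(empty, nil, cons(u, empty))))), u). Substituting into the earlier binding gives z := h(k, nil, a).
Bind y := h(k, cons(u, empty), cons(u, empty)); substituting into the one remaining equation that mentions y gives: cons(cons(y2, x), cons(y2, empty)) ≐ cons(cons(cons(a, y2), cons(h(k, nil, a), cons(h(k, h(k, cons(u, empty), cons(u, empty)), h(k, cons(u, empty), cons(u, empty))), h(empty, nil, cons(u, empty))))), u). Substituting into the earlier binding gives s := cons(h(k, h(k, cons(u, empty), cons(u, empty)), h(k, cons(u, empty), cons(u, empty))), h(empty, nil, cons(u, empty))).
Bind t := k; no other remaining equation mentions t.
Decompose cons/2: cons(y2, x) ≐ cons(cons(a, y2), cons(h(k, nil, a), cons(h(k, h(k, cons(u, empty), cons(u, empty)), h(k, cons(u, empty), cons(u, empty))), h(empty, nil, cons(u, empty))))),  cons(y2, empty) ≐ u.
Decompose cons/2: y2 ≐ cons(a, y2),  x ≐ cons(h(k, nil, a), cons(h(k, h(k, cons(u, empty), cons(u, empty)), h(k, cons(u, empty), cons(u, empty))), h(empty, nil, cons(u, empty)))).
Occurs check fails: y2 occurs in cons(a, y2); the equation y2 ≐ cons(a, y2) has no finite solution.

NO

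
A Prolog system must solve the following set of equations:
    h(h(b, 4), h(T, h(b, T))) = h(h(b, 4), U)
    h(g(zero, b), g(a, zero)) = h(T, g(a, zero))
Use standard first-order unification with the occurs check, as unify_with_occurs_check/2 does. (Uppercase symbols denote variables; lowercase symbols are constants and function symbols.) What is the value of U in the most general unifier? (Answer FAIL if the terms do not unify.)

h(g(zero, b), h(b, g(zero, b)))

Decompose h/2: h(b, 4) = h(b, 4),  h(T, h(b, T)) = U.
Delete trivial equation h(b, 4) = h(b, 4).
Bind U := h(T, h(b, T)); no other remaining equation mentions U.
Decompose h/2: g(zero, b) = T,  g(a, zero) = g(a, zero).
Bind T := g(zero, b); no other remaining equation mentions T. Substituting into the earlier binding gives U := h(g(zero, b), h(b, g(zero, b))).
Delete trivial equation g(a, zero) = g(a, zero).
MGU = { U -> h(g(zero, b), h(b, g(zero, b))), T -> g(zero, b) }, so U -> h(g(zero, b), h(b, g(zero, b))).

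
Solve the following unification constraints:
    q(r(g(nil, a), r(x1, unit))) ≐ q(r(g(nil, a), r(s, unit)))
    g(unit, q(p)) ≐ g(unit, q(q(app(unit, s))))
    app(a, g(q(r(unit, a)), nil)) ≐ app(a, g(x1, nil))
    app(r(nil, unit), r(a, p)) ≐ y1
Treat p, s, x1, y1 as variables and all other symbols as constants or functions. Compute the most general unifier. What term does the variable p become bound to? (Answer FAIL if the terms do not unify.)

q(app(unit, q(r(unit, a))))

Decompose q/1: r(g(nil, a), r(x1, unit)) ≐ r(g(nil, a), r(s, unit)).
Decompose r/2: g(nil, a) ≐ g(nil, a),  r(x1, unit) ≐ r(s, unit).
Delete trivial equation g(nil, a) ≐ g(nil, a).
Decompose r/2: x1 ≐ s,  unit ≐ unit.
Bind x1 := s; substituting into the one remaining equation that mentions x1 gives: app(a, g(q(r(unit, a)), nil)) ≐ app(a, g(s, nil)).
Delete trivial equation unit ≐ unit.
Decompose g/2: unit ≐ unit,  q(p) ≐ q(q(app(unit, s))).
Delete trivial equation unit ≐ unit.
Decompose q/1: p ≐ q(app(unit, s)).
Bind p := q(app(unit, s)); substituting into the one remaining equation that mentions p gives: app(r(nil, unit), r(a, q(app(unit, s)))) ≐ y1.
Decompose app/2: a ≐ a,  g(q(r(unit, a)), nil) ≐ g(s, nil).
Delete trivial equation a ≐ a.
Decompose g/2: q(r(unit, a)) ≐ s,  nil ≐ nil.
Bind s := q(r(unit, a)); substituting into the one remaining equation that mentions s gives: app(r(nil, unit), r(a, q(app(unit, q(r(unit, a)))))) ≐ y1. Substituting into the earlier bindings gives x1 := q(r(unit, a)), p := q(app(unit, q(r(unit, a)))).
Delete trivial equation nil ≐ nil.
Bind y1 := app(r(nil, unit), r(a, q(app(unit, q(r(unit, a)))))).
MGU = { x1 -> q(r(unit, a)), p -> q(app(unit, q(r(unit, a)))), s -> q(r(unit, a)), y1 -> app(r(nil, unit), r(a, q(app(unit, q(r(unit, a)))))) }, so p -> q(app(unit, q(r(unit, a)))).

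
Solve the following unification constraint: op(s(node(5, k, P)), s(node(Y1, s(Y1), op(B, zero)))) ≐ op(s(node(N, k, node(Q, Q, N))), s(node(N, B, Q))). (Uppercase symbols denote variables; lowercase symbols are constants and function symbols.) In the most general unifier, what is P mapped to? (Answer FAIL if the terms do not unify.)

node(op(s(5), zero), op(s(5), zero), 5)

Decompose op/2: s(node(5, k, P)) ≐ s(node(N, k, node(Q, Q, N))),  s(node(Y1, s(Y1), op(B, zero))) ≐ s(node(N, B, Q)).
Decompose s/1: node(5, k, P) ≐ node(N, k, node(Q, Q, N)).
Decompose node/3: 5 ≐ N,  k ≐ k,  P ≐ node(Q, Q, N).
Bind N := 5; substituting into the 2 remaining equations that mention N gives: P ≐ node(Q, Q, 5),  s(node(Y1, s(Y1), op(B, zero))) ≐ s(node(5, B, Q)).
Delete trivial equation k ≐ k.
Bind P := node(Q, Q, 5); no other remaining equation mentions P.
Decompose s/1: node(Y1, s(Y1), op(B, zero)) ≐ node(5, B, Q).
Decompose node/3: Y1 ≐ 5,  s(Y1) ≐ B,  op(B, zero) ≐ Q.
Bind Y1 := 5; substituting into the one remaining equation that mentions Y1 gives: s(5) ≐ B.
Bind B := s(5); substituting into the remaining equation gives: op(s(5), zero) ≐ Q.
Bind Q := op(s(5), zero). Substituting into the earlier binding gives P := node(op(s(5), zero), op(s(5), zero), 5).
MGU = { N := 5, P := node(op(s(5), zero), op(s(5), zero), 5), Y1 := 5, B := s(5), Q := op(s(5), zero) }, so P := node(op(s(5), zero), op(s(5), zero), 5).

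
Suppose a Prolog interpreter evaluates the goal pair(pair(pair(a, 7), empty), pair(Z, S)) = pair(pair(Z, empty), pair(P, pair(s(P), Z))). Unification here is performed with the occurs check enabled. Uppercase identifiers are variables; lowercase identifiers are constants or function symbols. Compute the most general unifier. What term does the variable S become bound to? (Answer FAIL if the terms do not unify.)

Decompose pair/2: pair(pair(a, 7), empty) = pair(Z, empty),  pair(Z, S) = pair(P, pair(s(P), Z)).
Decompose pair/2: pair(a, 7) = Z,  empty = empty.
Bind Z := pair(a, 7); substituting into the one remaining equation that mentions Z gives: pair(pair(a, 7), S) = pair(P, pair(s(P), pair(a, 7))).
Delete trivial equation empty = empty.
Decompose pair/2: pair(a, 7) = P,  S = pair(s(P), pair(a, 7)).
Bind P := pair(a, 7); substituting into the remaining equation gives: S = pair(s(pair(a, 7)), pair(a, 7)).
Bind S := pair(s(pair(a, 7)), pair(a, 7)).
MGU = { Z -> pair(a, 7), P -> pair(a, 7), S -> pair(s(pair(a, 7)), pair(a, 7)) }, so S -> pair(s(pair(a, 7)), pair(a, 7)).

pair(s(pair(a, 7)), pair(a, 7))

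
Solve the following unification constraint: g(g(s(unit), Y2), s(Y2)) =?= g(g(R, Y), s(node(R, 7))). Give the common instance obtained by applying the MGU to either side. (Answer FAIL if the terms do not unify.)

g(g(s(unit), node(s(unit), 7)), s(node(s(unit), 7)))

Decompose g/2: g(s(unit), Y2) =?= g(R, Y),  s(Y2) =?= s(node(R, 7)).
Decompose g/2: s(unit) =?= R,  Y2 =?= Y.
Bind R := s(unit); substituting into the one remaining equation that mentions R gives: s(Y2) =?= s(node(s(unit), 7)).
Bind Y2 := Y; substituting into the remaining equation gives: s(Y) =?= s(node(s(unit), 7)).
Decompose s/1: Y =?= node(s(unit), 7).
Bind Y := node(s(unit), 7). Substituting into the earlier binding gives Y2 := node(s(unit), 7).
Applying the MGU to either side gives g(g(s(unit), node(s(unit), 7)), s(node(s(unit), 7))).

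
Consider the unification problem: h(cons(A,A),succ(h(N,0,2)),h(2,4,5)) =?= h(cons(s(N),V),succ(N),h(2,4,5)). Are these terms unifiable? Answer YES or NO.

NO

Decompose h/3: cons(A,A) =?= cons(s(N),V),  succ(h(N,0,2)) =?= succ(N),  h(2,4,5) =?= h(2,4,5).
Decompose cons/2: A =?= s(N),  A =?= V.
Bind A := s(N); substituting into the one remaining equation that mentions A gives: s(N) =?= V.
Bind V := s(N); no other remaining equation mentions V.
Decompose succ/1: h(N,0,2) =?= N.
Occurs check fails: N occurs in h(N,0,2); the equation N =?= h(N,0,2) has no finite solution.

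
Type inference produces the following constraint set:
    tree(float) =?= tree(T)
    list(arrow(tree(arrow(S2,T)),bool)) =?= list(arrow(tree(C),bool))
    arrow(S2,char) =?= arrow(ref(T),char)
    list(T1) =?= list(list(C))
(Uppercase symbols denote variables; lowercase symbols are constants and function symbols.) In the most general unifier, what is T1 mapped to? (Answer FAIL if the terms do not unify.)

Decompose tree/1: float =?= T.
Bind T := float; substituting into the 2 remaining equations that mention T gives: list(arrow(tree(arrow(S2,float)),bool)) =?= list(arrow(tree(C),bool)),  arrow(S2,char) =?= arrow(ref(float),char).
Decompose list/1: arrow(tree(arrow(S2,float)),bool) =?= arrow(tree(C),bool).
Decompose arrow/2: tree(arrow(S2,float)) =?= tree(C),  bool =?= bool.
Decompose tree/1: arrow(S2,float) =?= C.
Bind C := arrow(S2,float); substituting into the one remaining equation that mentions C gives: list(T1) =?= list(list(arrow(S2,float))).
Delete trivial equation bool =?= bool.
Decompose arrow/2: S2 =?= ref(float),  char =?= char.
Bind S2 := ref(float); substituting into the one remaining equation that mentions S2 gives: list(T1) =?= list(list(arrow(ref(float),float))). Substituting into the earlier binding gives C := arrow(ref(float),float).
Delete trivial equation char =?= char.
Decompose list/1: T1 =?= list(arrow(ref(float),float)).
Bind T1 := list(arrow(ref(float),float)).
MGU = { T -> float, C -> arrow(ref(float),float), S2 -> ref(float), T1 -> list(arrow(ref(float),float)) }, so T1 -> list(arrow(ref(float),float)).

list(arrow(ref(float),float))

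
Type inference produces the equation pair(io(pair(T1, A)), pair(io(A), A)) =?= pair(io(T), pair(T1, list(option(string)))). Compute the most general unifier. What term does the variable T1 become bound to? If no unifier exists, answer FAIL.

Decompose pair/2: io(pair(T1, A)) =?= io(T),  pair(io(A), A) =?= pair(T1, list(option(string))).
Decompose io/1: pair(T1, A) =?= T.
Bind T := pair(T1, A); no other remaining equation mentions T.
Decompose pair/2: io(A) =?= T1,  A =?= list(option(string)).
Bind T1 := io(A); no other remaining equation mentions T1. Substituting into the earlier binding gives T := pair(io(A), A).
Bind A := list(option(string)). Substituting into the earlier bindings gives T := pair(io(list(option(string))), list(option(string))), T1 := io(list(option(string))).
MGU = { T ↦ pair(io(list(option(string))), list(option(string))), T1 ↦ io(list(option(string))), A ↦ list(option(string)) }, so T1 ↦ io(list(option(string))).

io(list(option(string)))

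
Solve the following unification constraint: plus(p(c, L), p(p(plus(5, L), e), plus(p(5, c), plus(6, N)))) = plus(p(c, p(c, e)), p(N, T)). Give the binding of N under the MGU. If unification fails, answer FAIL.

Decompose plus/2: p(c, L) = p(c, p(c, e)),  p(p(plus(5, L), e), plus(p(5, c), plus(6, N))) = p(N, T).
Decompose p/2: c = c,  L = p(c, e).
Delete trivial equation c = c.
Bind L := p(c, e); substituting into the remaining equation gives: p(p(plus(5, p(c, e)), e), plus(p(5, c), plus(6, N))) = p(N, T).
Decompose p/2: p(plus(5, p(c, e)), e) = N,  plus(p(5, c), plus(6, N)) = T.
Bind N := p(plus(5, p(c, e)), e); substituting into the remaining equation gives: plus(p(5, c), plus(6, p(plus(5, p(c, e)), e))) = T.
Bind T := plus(p(5, c), plus(6, p(plus(5, p(c, e)), e))).
MGU = { L -> p(c, e), N -> p(plus(5, p(c, e)), e), T -> plus(p(5, c), plus(6, p(plus(5, p(c, e)), e))) }, so N -> p(plus(5, p(c, e)), e).

p(plus(5, p(c, e)), e)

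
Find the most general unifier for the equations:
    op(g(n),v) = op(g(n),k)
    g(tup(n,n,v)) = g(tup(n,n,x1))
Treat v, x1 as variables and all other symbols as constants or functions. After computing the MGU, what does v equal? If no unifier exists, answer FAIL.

k

Decompose op/2: g(n) = g(n),  v = k.
Delete trivial equation g(n) = g(n).
Bind v := k; substituting into the remaining equation gives: g(tup(n,n,k)) = g(tup(n,n,x1)).
Decompose g/1: tup(n,n,k) = tup(n,n,x1).
Decompose tup/3: n = n,  n = n,  k = x1.
Delete trivial equation n = n.
Delete trivial equation n = n.
Bind x1 := k.
MGU = { v ↦ k, x1 ↦ k }, so v ↦ k.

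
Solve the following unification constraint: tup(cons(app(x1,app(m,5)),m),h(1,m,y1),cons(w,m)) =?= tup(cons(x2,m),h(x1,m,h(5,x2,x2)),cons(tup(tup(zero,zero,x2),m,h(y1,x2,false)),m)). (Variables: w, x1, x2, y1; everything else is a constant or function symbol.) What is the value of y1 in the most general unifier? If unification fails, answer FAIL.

h(5,app(1,app(m,5)),app(1,app(m,5)))

Decompose tup/3: cons(app(x1,app(m,5)),m) =?= cons(x2,m),  h(1,m,y1) =?= h(x1,m,h(5,x2,x2)),  cons(w,m) =?= cons(tup(tup(zero,zero,x2),m,h(y1,x2,false)),m).
Decompose cons/2: app(x1,app(m,5)) =?= x2,  m =?= m.
Bind x2 := app(x1,app(m,5)); substituting into the 2 remaining equations that mention x2 gives: h(1,m,y1) =?= h(x1,m,h(5,app(x1,app(m,5)),app(x1,app(m,5)))),  cons(w,m) =?= cons(tup(tup(zero,zero,app(x1,app(m,5))),m,h(y1,app(x1,app(m,5)),false)),m).
Delete trivial equation m =?= m.
Decompose h/3: 1 =?= x1,  m =?= m,  y1 =?= h(5,app(x1,app(m,5)),app(x1,app(m,5))).
Bind x1 := 1; substituting into the 2 remaining equations that mention x1 gives: y1 =?= h(5,app(1,app(m,5)),app(1,app(m,5))),  cons(w,m) =?= cons(tup(tup(zero,zero,app(1,app(m,5))),m,h(y1,app(1,app(m,5)),false)),m). Substituting into the earlier binding gives x2 := app(1,app(m,5)).
Delete trivial equation m =?= m.
Bind y1 := h(5,app(1,app(m,5)),app(1,app(m,5))); substituting into the remaining equation gives: cons(w,m) =?= cons(tup(tup(zero,zero,app(1,app(m,5))),m,h(h(5,app(1,app(m,5)),app(1,app(m,5))),app(1,app(m,5)),false)),m).
Decompose cons/2: w =?= tup(tup(zero,zero,app(1,app(m,5))),m,h(h(5,app(1,app(m,5)),app(1,app(m,5))),app(1,app(m,5)),false)),  m =?= m.
Bind w := tup(tup(zero,zero,app(1,app(m,5))),m,h(h(5,app(1,app(m,5)),app(1,app(m,5))),app(1,app(m,5)),false)); no other remaining equation mentions w.
Delete trivial equation m =?= m.
MGU = { x2 -> app(1,app(m,5)), x1 -> 1, y1 -> h(5,app(1,app(m,5)),app(1,app(m,5))), w -> tup(tup(zero,zero,app(1,app(m,5))),m,h(h(5,app(1,app(m,5)),app(1,app(m,5))),app(1,app(m,5)),false)) }, so y1 -> h(5,app(1,app(m,5)),app(1,app(m,5))).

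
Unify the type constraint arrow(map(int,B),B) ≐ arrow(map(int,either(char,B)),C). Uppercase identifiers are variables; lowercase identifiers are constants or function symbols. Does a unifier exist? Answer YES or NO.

NO

Decompose arrow/2: map(int,B) ≐ map(int,either(char,B)),  B ≐ C.
Decompose map/2: int ≐ int,  B ≐ either(char,B).
Delete trivial equation int ≐ int.
Occurs check fails: B occurs in either(char,B); the equation B ≐ either(char,B) has no finite solution.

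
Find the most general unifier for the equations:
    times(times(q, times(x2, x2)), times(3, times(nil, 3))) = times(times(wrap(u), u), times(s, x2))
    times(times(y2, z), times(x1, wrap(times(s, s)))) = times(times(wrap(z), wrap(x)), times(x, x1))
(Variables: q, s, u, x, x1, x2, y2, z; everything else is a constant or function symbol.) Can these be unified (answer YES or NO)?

YES

Decompose times/2: times(q, times(x2, x2)) = times(wrap(u), u),  times(3, times(nil, 3)) = times(s, x2).
Decompose times/2: q = wrap(u),  times(x2, x2) = u.
Bind q := wrap(u); no other remaining equation mentions q.
Bind u := times(x2, x2); no other remaining equation mentions u. Substituting into the earlier binding gives q := wrap(times(x2, x2)).
Decompose times/2: 3 = s,  times(nil, 3) = x2.
Bind s := 3; substituting into the one remaining equation that mentions s gives: times(times(y2, z), times(x1, wrap(times(3, 3)))) = times(times(wrap(z), wrap(x)), times(x, x1)).
Bind x2 := times(nil, 3); no other remaining equation mentions x2. Substituting into the earlier bindings gives q := wrap(times(times(nil, 3), times(nil, 3))), u := times(times(nil, 3), times(nil, 3)).
Decompose times/2: times(y2, z) = times(wrap(z), wrap(x)),  times(x1, wrap(times(3, 3))) = times(x, x1).
Decompose times/2: y2 = wrap(z),  z = wrap(x).
Bind y2 := wrap(z); no other remaining equation mentions y2.
Bind z := wrap(x); no other remaining equation mentions z. Substituting into the earlier binding gives y2 := wrap(wrap(x)).
Decompose times/2: x1 = x,  wrap(times(3, 3)) = x1.
Bind x1 := x; substituting into the remaining equation gives: wrap(times(3, 3)) = x.
Bind x := wrap(times(3, 3)). Substituting into the earlier bindings gives y2 := wrap(wrap(wrap(times(3, 3)))), z := wrap(wrap(times(3, 3))), x1 := wrap(times(3, 3)).
No equations remain and no clash or occurs-check failure arose, so a unifier exists.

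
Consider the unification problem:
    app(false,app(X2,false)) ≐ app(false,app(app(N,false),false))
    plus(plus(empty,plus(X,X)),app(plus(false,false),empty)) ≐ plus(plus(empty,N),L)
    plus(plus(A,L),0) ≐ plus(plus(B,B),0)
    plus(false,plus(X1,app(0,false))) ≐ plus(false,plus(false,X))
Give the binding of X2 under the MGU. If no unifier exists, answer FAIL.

Decompose app/2: false ≐ false,  app(X2,false) ≐ app(app(N,false),false).
Delete trivial equation false ≐ false.
Decompose app/2: X2 ≐ app(N,false),  false ≐ false.
Bind X2 := app(N,false); no other remaining equation mentions X2.
Delete trivial equation false ≐ false.
Decompose plus/2: plus(empty,plus(X,X)) ≐ plus(empty,N),  app(plus(false,false),empty) ≐ L.
Decompose plus/2: empty ≐ empty,  plus(X,X) ≐ N.
Delete trivial equation empty ≐ empty.
Bind N := plus(X,X); no other remaining equation mentions N. Substituting into the earlier binding gives X2 := app(plus(X,X),false).
Bind L := app(plus(false,false),empty); substituting into the one remaining equation that mentions L gives: plus(plus(A,app(plus(false,false),empty)),0) ≐ plus(plus(B,B),0).
Decompose plus/2: plus(A,app(plus(false,false),empty)) ≐ plus(B,B),  0 ≐ 0.
Decompose plus/2: A ≐ B,  app(plus(false,false),empty) ≐ B.
Bind A := B; no other remaining equation mentions A.
Bind B := app(plus(false,false),empty); no other remaining equation mentions B. Substituting into the earlier binding gives A := app(plus(false,false),empty).
Delete trivial equation 0 ≐ 0.
Decompose plus/2: false ≐ false,  plus(X1,app(0,false)) ≐ plus(false,X).
Delete trivial equation false ≐ false.
Decompose plus/2: X1 ≐ false,  app(0,false) ≐ X.
Bind X1 := false; no other remaining equation mentions X1.
Bind X := app(0,false). Substituting into the earlier bindings gives X2 := app(plus(app(0,false),app(0,false)),false), N := plus(app(0,false),app(0,false)).
MGU = { X2 -> app(plus(app(0,false),app(0,false)),false), N -> plus(app(0,false),app(0,false)), L -> app(plus(false,false),empty), A -> app(plus(false,false),empty), B -> app(plus(false,false),empty), X1 -> false, X -> app(0,false) }, so X2 -> app(plus(app(0,false),app(0,false)),false).

app(plus(app(0,false),app(0,false)),false)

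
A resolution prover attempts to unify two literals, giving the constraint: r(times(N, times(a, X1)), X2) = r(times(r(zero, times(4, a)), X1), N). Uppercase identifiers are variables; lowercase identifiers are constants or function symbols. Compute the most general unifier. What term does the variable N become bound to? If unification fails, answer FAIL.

FAIL

Decompose r/2: times(N, times(a, X1)) = times(r(zero, times(4, a)), X1),  X2 = N.
Decompose times/2: N = r(zero, times(4, a)),  times(a, X1) = X1.
Bind N := r(zero, times(4, a)); substituting into the one remaining equation that mentions N gives: X2 = r(zero, times(4, a)).
Occurs check fails: X1 occurs in times(a, X1); the equation X1 = times(a, X1) has no finite solution.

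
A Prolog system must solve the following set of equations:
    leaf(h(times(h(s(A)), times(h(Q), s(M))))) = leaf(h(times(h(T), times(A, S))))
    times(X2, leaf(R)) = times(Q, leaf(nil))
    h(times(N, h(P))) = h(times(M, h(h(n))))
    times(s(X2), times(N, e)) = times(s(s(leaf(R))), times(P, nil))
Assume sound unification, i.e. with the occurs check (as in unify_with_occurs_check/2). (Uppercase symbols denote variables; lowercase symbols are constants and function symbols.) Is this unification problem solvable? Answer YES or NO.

NO

Decompose leaf/1: h(times(h(s(A)), times(h(Q), s(M)))) = h(times(h(T), times(A, S))).
Decompose h/1: times(h(s(A)), times(h(Q), s(M))) = times(h(T), times(A, S)).
Decompose times/2: h(s(A)) = h(T),  times(h(Q), s(M)) = times(A, S).
Decompose h/1: s(A) = T.
Bind T := s(A); no other remaining equation mentions T.
Decompose times/2: h(Q) = A,  s(M) = S.
Bind A := h(Q); no other remaining equation mentions A. Substituting into the earlier binding gives T := s(h(Q)).
Bind S := s(M); no other remaining equation mentions S.
Decompose times/2: X2 = Q,  leaf(R) = leaf(nil).
Bind X2 := Q; substituting into the one remaining equation that mentions X2 gives: times(s(Q), times(N, e)) = times(s(s(leaf(R))), times(P, nil)).
Decompose leaf/1: R = nil.
Bind R := nil; substituting into the one remaining equation that mentions R gives: times(s(Q), times(N, e)) = times(s(s(leaf(nil))), times(P, nil)).
Decompose h/1: times(N, h(P)) = times(M, h(h(n))).
Decompose times/2: N = M,  h(P) = h(h(n)).
Bind N := M; substituting into the one remaining equation that mentions N gives: times(s(Q), times(M, e)) = times(s(s(leaf(nil))), times(P, nil)).
Decompose h/1: P = h(n).
Bind P := h(n); substituting into the remaining equation gives: times(s(Q), times(M, e)) = times(s(s(leaf(nil))), times(h(n), nil)).
Decompose times/2: s(Q) = s(s(leaf(nil))),  times(M, e) = times(h(n), nil).
Decompose s/1: Q = s(leaf(nil)).
Bind Q := s(leaf(nil)); no other remaining equation mentions Q. Substituting into the earlier bindings gives T := s(h(s(leaf(nil)))), A := h(s(leaf(nil))), X2 := s(leaf(nil)).
Decompose times/2: M = h(n),  e = nil.
Bind M := h(n); no other remaining equation mentions M. Substituting into the earlier bindings gives S := s(h(n)), N := h(n).
Clash: constants e and nil differ; no unifier exists.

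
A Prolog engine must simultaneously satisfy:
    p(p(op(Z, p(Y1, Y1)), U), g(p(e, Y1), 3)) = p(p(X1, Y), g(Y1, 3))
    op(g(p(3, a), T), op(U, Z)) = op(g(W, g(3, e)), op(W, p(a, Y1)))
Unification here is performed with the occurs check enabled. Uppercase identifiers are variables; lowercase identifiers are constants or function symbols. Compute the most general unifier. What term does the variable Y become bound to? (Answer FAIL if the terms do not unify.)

Decompose p/2: p(op(Z, p(Y1, Y1)), U) = p(X1, Y),  g(p(e, Y1), 3) = g(Y1, 3).
Decompose p/2: op(Z, p(Y1, Y1)) = X1,  U = Y.
Bind X1 := op(Z, p(Y1, Y1)); no other remaining equation mentions X1.
Bind U := Y; substituting into the one remaining equation that mentions U gives: op(g(p(3, a), T), op(Y, Z)) = op(g(W, g(3, e)), op(W, p(a, Y1))).
Decompose g/2: p(e, Y1) = Y1,  3 = 3.
Occurs check fails: Y1 occurs in p(e, Y1); the equation Y1 = p(e, Y1) has no finite solution.

FAIL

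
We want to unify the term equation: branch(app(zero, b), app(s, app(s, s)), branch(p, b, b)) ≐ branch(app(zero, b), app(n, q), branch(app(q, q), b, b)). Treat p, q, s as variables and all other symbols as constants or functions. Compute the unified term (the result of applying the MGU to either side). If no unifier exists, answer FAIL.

branch(app(zero, b), app(n, app(n, n)), branch(app(app(n, n), app(n, n)), b, b))

Decompose branch/3: app(zero, b) ≐ app(zero, b),  app(s, app(s, s)) ≐ app(n, q),  branch(p, b, b) ≐ branch(app(q, q), b, b).
Delete trivial equation app(zero, b) ≐ app(zero, b).
Decompose app/2: s ≐ n,  app(s, s) ≐ q.
Bind s := n; substituting into the one remaining equation that mentions s gives: app(n, n) ≐ q.
Bind q := app(n, n); substituting into the remaining equation gives: branch(p, b, b) ≐ branch(app(app(n, n), app(n, n)), b, b).
Decompose branch/3: p ≐ app(app(n, n), app(n, n)),  b ≐ b,  b ≐ b.
Bind p := app(app(n, n), app(n, n)); no other remaining equation mentions p.
Delete trivial equation b ≐ b.
Delete trivial equation b ≐ b.
Applying the MGU to either side gives branch(app(zero, b), app(n, app(n, n)), branch(app(app(n, n), app(n, n)), b, b)).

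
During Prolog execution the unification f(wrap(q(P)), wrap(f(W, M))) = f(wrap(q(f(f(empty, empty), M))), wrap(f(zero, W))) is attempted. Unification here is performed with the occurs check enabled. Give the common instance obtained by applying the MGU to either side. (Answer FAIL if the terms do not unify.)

Decompose f/2: wrap(q(P)) = wrap(q(f(f(empty, empty), M))),  wrap(f(W, M)) = wrap(f(zero, W)).
Decompose wrap/1: q(P) = q(f(f(empty, empty), M)).
Decompose q/1: P = f(f(empty, empty), M).
Bind P := f(f(empty, empty), M); no other remaining equation mentions P.
Decompose wrap/1: f(W, M) = f(zero, W).
Decompose f/2: W = zero,  M = W.
Bind W := zero; substituting into the remaining equation gives: M = zero.
Bind M := zero. Substituting into the earlier binding gives P := f(f(empty, empty), zero).
Applying the MGU to either side gives f(wrap(q(f(f(empty, empty), zero))), wrap(f(zero, zero))).

f(wrap(q(f(f(empty, empty), zero))), wrap(f(zero, zero)))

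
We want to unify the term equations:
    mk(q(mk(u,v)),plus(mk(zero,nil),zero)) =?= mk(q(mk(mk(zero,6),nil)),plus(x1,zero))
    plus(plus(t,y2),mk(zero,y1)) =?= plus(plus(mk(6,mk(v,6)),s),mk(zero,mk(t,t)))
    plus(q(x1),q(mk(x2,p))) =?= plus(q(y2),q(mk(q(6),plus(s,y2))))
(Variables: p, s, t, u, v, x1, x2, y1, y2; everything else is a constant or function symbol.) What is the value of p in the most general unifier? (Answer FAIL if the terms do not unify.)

Decompose mk/2: q(mk(u,v)) =?= q(mk(mk(zero,6),nil)),  plus(mk(zero,nil),zero) =?= plus(x1,zero).
Decompose q/1: mk(u,v) =?= mk(mk(zero,6),nil).
Decompose mk/2: u =?= mk(zero,6),  v =?= nil.
Bind u := mk(zero,6); no other remaining equation mentions u.
Bind v := nil; substituting into the one remaining equation that mentions v gives: plus(plus(t,y2),mk(zero,y1)) =?= plus(plus(mk(6,mk(nil,6)),s),mk(zero,mk(t,t))).
Decompose plus/2: mk(zero,nil) =?= x1,  zero =?= zero.
Bind x1 := mk(zero,nil); substituting into the one remaining equation that mentions x1 gives: plus(q(mk(zero,nil)),q(mk(x2,p))) =?= plus(q(y2),q(mk(q(6),plus(s,y2)))).
Delete trivial equation zero =?= zero.
Decompose plus/2: plus(t,y2) =?= plus(mk(6,mk(nil,6)),s),  mk(zero,y1) =?= mk(zero,mk(t,t)).
Decompose plus/2: t =?= mk(6,mk(nil,6)),  y2 =?= s.
Bind t := mk(6,mk(nil,6)); substituting into the one remaining equation that mentions t gives: mk(zero,y1) =?= mk(zero,mk(mk(6,mk(nil,6)),mk(6,mk(nil,6)))).
Bind y2 := s; substituting into the one remaining equation that mentions y2 gives: plus(q(mk(zero,nil)),q(mk(x2,p))) =?= plus(q(s),q(mk(q(6),plus(s,s)))).
Decompose mk/2: zero =?= zero,  y1 =?= mk(mk(6,mk(nil,6)),mk(6,mk(nil,6))).
Delete trivial equation zero =?= zero.
Bind y1 := mk(mk(6,mk(nil,6)),mk(6,mk(nil,6))); no other remaining equation mentions y1.
Decompose plus/2: q(mk(zero,nil)) =?= q(s),  q(mk(x2,p)) =?= q(mk(q(6),plus(s,s))).
Decompose q/1: mk(zero,nil) =?= s.
Bind s := mk(zero,nil); substituting into the remaining equation gives: q(mk(x2,p)) =?= q(mk(q(6),plus(mk(zero,nil),mk(zero,nil)))). Substituting into the earlier binding gives y2 := mk(zero,nil).
Decompose q/1: mk(x2,p) =?= mk(q(6),plus(mk(zero,nil),mk(zero,nil))).
Decompose mk/2: x2 =?= q(6),  p =?= plus(mk(zero,nil),mk(zero,nil)).
Bind x2 := q(6); no other remaining equation mentions x2.
Bind p := plus(mk(zero,nil),mk(zero,nil)).
MGU = { u := mk(zero,6), v := nil, x1 := mk(zero,nil), t := mk(6,mk(nil,6)), y2 := mk(zero,nil), y1 := mk(mk(6,mk(nil,6)),mk(6,mk(nil,6))), s := mk(zero,nil), x2 := q(6), p := plus(mk(zero,nil),mk(zero,nil)) }, so p := plus(mk(zero,nil),mk(zero,nil)).

plus(mk(zero,nil),mk(zero,nil))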